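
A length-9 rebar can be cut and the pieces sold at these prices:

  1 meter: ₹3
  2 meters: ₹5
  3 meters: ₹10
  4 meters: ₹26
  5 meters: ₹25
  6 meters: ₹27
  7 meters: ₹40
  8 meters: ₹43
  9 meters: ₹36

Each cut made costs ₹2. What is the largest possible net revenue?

51

Consider every possible first cut. r[k] is the best of p[i]+r[k−i] over all sellable i≤k, charging 2 whenever i<k.
r[1] = 3
r[2] = 5
r[3] = 10
r[4] = 26
r[5] = 27  (first piece 1, then r[4]=26)
r[6] = 29  (first piece 2, then r[4]=26)
r[7] = 40
r[8] = 50  (first piece 4, then r[4]=26)
r[9] = 51  (first piece 1, then r[8]=50)
One optimal plan: pieces 4 + 4 + 1 (2 cuts) → ₹55 − ₹4 = ₹51.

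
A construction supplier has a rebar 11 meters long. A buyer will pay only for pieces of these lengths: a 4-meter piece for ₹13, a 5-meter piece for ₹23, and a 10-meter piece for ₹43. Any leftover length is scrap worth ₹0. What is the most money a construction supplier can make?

46

Consider every possible first cut. f[k] is the best of p[i]+f[k−i] over all sellable i≤k.
f[1] = 0
f[2] = 0
f[3] = 0
f[4] = 13
f[5] = 23
f[6] = 23
f[7] = 23
f[8] = 26  (first piece 4, then f[4]=13)
f[9] = 36  (first piece 4, then f[5]=23)
f[10] = 46  (first piece 5, then f[5]=23)
f[11] = 46
One optimal cutting: pieces 5 + 5 with 1 meter of scrap → ₹46.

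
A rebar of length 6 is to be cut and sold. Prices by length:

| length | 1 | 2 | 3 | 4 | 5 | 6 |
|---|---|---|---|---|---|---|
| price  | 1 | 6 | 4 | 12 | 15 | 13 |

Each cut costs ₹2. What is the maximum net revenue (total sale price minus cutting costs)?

16

Consider every possible first cut. r[k] is the best of p[i]+r[k−i] over all sellable i≤k, charging 2 whenever i<k.
r[1] = 1
r[2] = max(1+1-2, 6+0) = 6
r[3] = max(1+6-2, 6+1-2, 4+0) = 5
r[4] = max(1+5-2, 6+6-2, 4+1-2, 12+0) = 12
r[5] = max(1+12-2, 6+5-2, 4+6-2, 12+1-2, 15+0) = 15
r[6] = max(1+15-2, 6+12-2, 4+5-2, 12+6-2, 15+1-2, 13+0) = 16
One optimal plan: pieces 4 + 2 (1 cut) → ₹18 − ₹2 = ₹16.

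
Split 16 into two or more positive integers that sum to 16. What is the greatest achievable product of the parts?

324

Let g[k] be the best product for length k (with at least one cut). For each first piece i, the rest contributes max(k−i, g[k−i]).
Small cases: g[2]=1, g[3]=2, g[4]=4, g[5]=6, g[6]=9, g[7]=12, g[8]=18, g[9]=27, g[10]=36, g[11]=54.
g[12] = 3·max(9,27) = 3·27 = 81
g[13] = 2·max(11,54) = 2·54 = 108
g[14] = 2·max(12,81) = 2·81 = 162
g[15] = 3·max(12,81) = 3·81 = 243
g[16] = 2·max(14,162) = 2·162 = 324
One optimal split: 3 + 3 + 3 + 3 + 2 + 2; product 3·3·3·3·2·2 = 324.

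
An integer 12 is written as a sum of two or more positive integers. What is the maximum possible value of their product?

Define prod[k] = max over 1≤i<k of i · max(k−i, prod[k−i]); the inner max lets the remainder stay uncut if that's better.
Small cases: prod[2]=1, prod[3]=2, prod[4]=4, prod[5]=6, prod[6]=9, prod[7]=12.
prod[8] = 2×max(6,9) = 2×9 = 18
prod[9] = 3×max(6,9) = 3×9 = 27
prod[10] = 2×max(8,18) = 2×18 = 36
prod[11] = 2×max(9,27) = 2×27 = 54
prod[12] = 3×max(9,27) = 3×27 = 81
One optimal split: 3 + 3 + 3 + 3; product 3×3×3×3 = 81.

81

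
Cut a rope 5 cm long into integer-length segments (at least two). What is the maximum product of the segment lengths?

Fill P[k] for k=2..5: at each k try every first piece i and multiply by the better of (k−i) uncut or P[k−i].
P[2] = 1*max(1,0) = 1*1 = 1
P[3] = 1*max(2,1) = 1*2 = 2
P[4] = 2*max(2,1) = 2*2 = 4
P[5] = 2*max(3,2) = 2*3 = 6
One optimal split: 3 + 2; product 3*2 = 6.

6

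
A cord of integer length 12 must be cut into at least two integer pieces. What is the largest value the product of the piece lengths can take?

81

Let prod[k] be the best product for length k (with at least one cut). For each first piece i, the rest contributes max(k−i, prod[k−i]).
prod[2] = 1×max(1,0) = 1×1 = 1
prod[3] = 1×max(2,1) = 1×2 = 2
prod[4] = 2×max(2,1) = 2×2 = 4
prod[5] = 2×max(3,2) = 2×3 = 6
prod[6] = 3×max(3,2) = 3×3 = 9
prod[7] = 2×max(5,6) = 2×6 = 12
prod[8] = 2×max(6,9) = 2×9 = 18
prod[9] = 3×max(6,9) = 3×9 = 27
prod[10] = 2×max(8,18) = 2×18 = 36
prod[11] = 2×max(9,27) = 2×27 = 54
prod[12] = 3×max(9,27) = 3×27 = 81
One optimal split: 3 + 3 + 3 + 3; product 3×3×3×3 = 81.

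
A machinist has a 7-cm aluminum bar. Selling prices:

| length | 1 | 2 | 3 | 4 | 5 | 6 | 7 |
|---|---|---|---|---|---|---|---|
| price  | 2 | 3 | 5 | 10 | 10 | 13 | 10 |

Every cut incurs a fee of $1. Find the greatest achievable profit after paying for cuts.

Let net[k] be the best obtainable value from length k. For each k, try every first piece i and keep the best of price[i] + net[k−i] minus the 1 cut fee when i<k.
net[1] = 2
net[2] = max(2+2-1, 3+0) = 3
net[3] = max(2+3-1, 3+2-1, 5+0) = 5
net[4] = max(2+5-1, 3+3-1, 5+2-1, 10+0) = 10
net[5] = max(2+10-1, 3+5-1, 5+3-1, 10+2-1, 10+0) = 11
net[6] = max(2+11-1, 3+10-1, 5+5-1, 10+3-1, 10+2-1, 13+0) = 13
net[7] = max(2+13-1, 3+11-1, 5+10-1, …, 13+2-1, 10+0) = 14
One optimal plan: pieces 6 + 1 (1 cut) → $15 − $1 = $14.

14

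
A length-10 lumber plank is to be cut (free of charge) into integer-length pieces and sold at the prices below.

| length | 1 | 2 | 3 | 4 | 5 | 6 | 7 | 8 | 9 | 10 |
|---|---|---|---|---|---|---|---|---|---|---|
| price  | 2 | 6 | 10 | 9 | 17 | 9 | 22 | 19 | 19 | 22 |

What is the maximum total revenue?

34

Build r[k] bottom-up: r[k] = max over allowed piece i of (p[i] + r[k−i]).
r[1] = 2
r[2] = max(2+2, 6+0) = 6
r[3] = max(2+6, 6+2, 10+0) = 10
r[4] = max(2+10, 6+6, 10+2, 9+0) = 12
r[5] = max(2+12, 6+10, 10+6, 9+2, 17+0) = 17
r[6] = max(2+17, 6+12, 10+10, 9+6, 17+2, 9+0) = 20
r[7] = max(2+20, 6+17, 10+12, …, 9+2, 22+0) = 23
r[8] = max(2+23, 6+20, 10+17, …, 22+2, 19+0) = 27
r[9] = max(2+27, 6+23, 10+20, …, 19+2, 19+0) = 30
r[10] = max(2+30, 6+27, 10+23, …, 19+2, 22+0) = 34
One optimal cutting: 5 + 5 → $17 + $17 = $34.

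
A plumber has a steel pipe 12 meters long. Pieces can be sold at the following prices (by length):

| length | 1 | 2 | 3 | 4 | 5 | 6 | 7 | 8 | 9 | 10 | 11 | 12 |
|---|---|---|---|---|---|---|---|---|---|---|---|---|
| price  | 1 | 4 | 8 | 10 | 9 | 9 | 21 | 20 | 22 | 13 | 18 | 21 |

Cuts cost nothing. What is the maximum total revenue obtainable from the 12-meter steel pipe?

33

Let v[k] be the best obtainable value from length k. For each k, try every first piece i and keep the best of price[i] + v[k−i].
v[1] = 1
v[2] = 4
v[3] = 8
v[4] = 10
v[5] = 12  (first piece 2, then v[3]=8)
v[6] = 16  (first piece 3, then v[3]=8)
v[7] = 21
v[8] = 22  (first piece 1, then v[7]=21)
v[9] = 25  (first piece 2, then v[7]=21)
v[10] = 29  (first piece 3, then v[7]=21)
v[11] = 31  (first piece 4, then v[7]=21)
v[12] = 33  (first piece 2, then v[10]=29)
One optimal cutting: 7 + 3 + 2 → $21 + $8 + $4 = $33.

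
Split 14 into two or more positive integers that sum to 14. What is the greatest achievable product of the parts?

Fill m[k] for k=2..14: at each k try every first piece i and multiply by the better of (k−i) uncut or m[k−i].
Small cases: m[2]=1, m[3]=2, m[4]=4, m[5]=6, m[6]=9, m[7]=12.
m[8] = 2·max(6,9) = 2·9 = 18
m[9] = 3·max(6,9) = 3·9 = 27
m[10] = 2·max(8,18) = 2·18 = 36
m[11] = 2·max(9,27) = 2·27 = 54
m[12] = 3·max(9,27) = 3·27 = 81
m[13] = 2·max(11,54) = 2·54 = 108
m[14] = 2·max(12,81) = 2·81 = 162
One optimal split: 3 + 3 + 3 + 3 + 2; product 3·3·3·3·2 = 162.

162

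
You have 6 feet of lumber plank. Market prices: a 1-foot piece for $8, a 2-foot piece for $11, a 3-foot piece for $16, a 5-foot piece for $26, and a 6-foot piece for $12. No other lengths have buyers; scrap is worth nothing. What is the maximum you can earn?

Consider every possible first cut. best[k] is the best of p[i]+best[k−i] over all sellable i≤k.
best[1] = 8
best[2] = max(8+8, 11+0) = 16
best[3] = max(8+16, 11+8, 16+0) = 24
best[4] = max(8+24, 11+16, 16+8) = 32
best[5] = max(8+32, 11+24, 16+16, 26+0) = 40
best[6] = max(8+40, 11+32, 16+24, 26+8, 12+0) = 48
One optimal cutting: 1 + 1 + 1 + 1 + 1 + 1 → $48.

48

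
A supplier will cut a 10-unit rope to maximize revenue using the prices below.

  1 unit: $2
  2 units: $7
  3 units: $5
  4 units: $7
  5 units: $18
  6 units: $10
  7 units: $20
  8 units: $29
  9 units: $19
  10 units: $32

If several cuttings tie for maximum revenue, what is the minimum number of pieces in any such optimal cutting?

2

Consider every possible first cut. r[k] is the best of p[i]+r[k−i] over all sellable i≤k.
r[1] = 2
r[2] = max(2+2, 7+0) = 7
r[3] = max(2+7, 7+2, 5+0) = 9
r[4] = max(2+9, 7+7, 5+2, 7+0) = 14
r[5] = max(2+14, 7+9, 5+7, 7+2, 18+0) = 18
r[6] = max(2+18, 7+14, 5+9, 7+7, 18+2, 10+0) = 21
r[7] = max(2+21, 7+18, 5+14, …, 10+2, 20+0) = 25
r[8] = max(2+25, 7+21, 5+18, …, 20+2, 29+0) = 29
r[9] = max(2+29, 7+25, 5+21, …, 29+2, 19+0) = 32
r[10] = max(2+32, 7+29, 5+25, …, 19+2, 32+0) = 36
Maximum revenue is $36.
Now minimize piece count subject to staying optimal: for each k, pieces[k] = 1 + min over i with p[i]+r[k−i]=r[k] of pieces[k−i].
pieces[7] = 2
pieces[8] = 1
pieces[9] = 3
pieces[10] = 2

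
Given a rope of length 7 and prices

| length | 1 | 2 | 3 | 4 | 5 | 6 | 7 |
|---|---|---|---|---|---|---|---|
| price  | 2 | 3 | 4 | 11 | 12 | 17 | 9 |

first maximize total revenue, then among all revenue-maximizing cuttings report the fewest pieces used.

2

Consider every possible first cut. r[k] is the best of p[i]+r[k−i] over all sellable i≤k.
r[1] = 2
r[2] = 4  (first piece 1, then r[1]=2)
r[3] = 6  (first piece 1, then r[2]=4)
r[4] = 11
r[5] = 13  (first piece 1, then r[4]=11)
r[6] = 17
r[7] = 19  (first piece 1, then r[6]=17)
Maximum revenue is $19.
Now minimize piece count subject to staying optimal: for each k, pieces[k] = 1 + min over i with p[i]+r[k−i]=r[k] of pieces[k−i].
pieces[4] = 1
pieces[5] = 2
pieces[6] = 1
pieces[7] = 2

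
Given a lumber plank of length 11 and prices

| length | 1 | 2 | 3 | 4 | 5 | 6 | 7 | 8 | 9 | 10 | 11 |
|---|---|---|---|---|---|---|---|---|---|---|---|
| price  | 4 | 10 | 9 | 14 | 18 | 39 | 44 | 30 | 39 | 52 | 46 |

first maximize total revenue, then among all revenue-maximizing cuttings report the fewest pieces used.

Let r[k] be the best obtainable value from length k. For each k, try every first piece i and keep the best of price[i] + r[k−i].
r[1] = 4
r[2] = max(4+4, 10+0) = 10
r[3] = max(4+10, 10+4, 9+0) = 14
r[4] = max(4+14, 10+10, 9+4, 14+0) = 20
r[5] = max(4+20, 10+14, 9+10, 14+4, 18+0) = 24
r[6] = max(4+24, 10+20, 9+14, 14+10, 18+4, 39+0) = 39
r[7] = max(4+39, 10+24, 9+20, …, 39+4, 44+0) = 44
r[8] = max(4+44, 10+39, 9+24, …, 44+4, 30+0) = 49
r[9] = max(4+49, 10+44, 9+39, …, 30+4, 39+0) = 54
r[10] = max(4+54, 10+49, 9+44, …, 39+4, 52+0) = 59
r[11] = max(4+59, 10+54, 9+49, …, 52+4, 46+0) = 64
Maximum revenue is $64.
Now minimize piece count subject to staying optimal: for each k, pieces[k] = 1 + min over i with p[i]+r[k−i]=r[k] of pieces[k−i].
pieces[8] = 2
pieces[9] = 2
pieces[10] = 3
pieces[11] = 3

3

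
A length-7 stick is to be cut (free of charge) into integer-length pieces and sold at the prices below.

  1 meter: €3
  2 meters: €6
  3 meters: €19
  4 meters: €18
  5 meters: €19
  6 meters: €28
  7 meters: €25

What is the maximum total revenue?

Let r[k] be the best obtainable value from length k. For each k, try every first piece i and keep the best of price[i] + r[k−i].
r[1] = 3
r[2] = max(3+3, 6+0) = 6
r[3] = max(3+6, 6+3, 19+0) = 19
r[4] = max(3+19, 6+6, 19+3, 18+0) = 22
r[5] = max(3+22, 6+19, 19+6, 18+3, 19+0) = 25
r[6] = max(3+25, 6+22, 19+19, 18+6, 19+3, 28+0) = 38
r[7] = max(3+38, 6+25, 19+22, …, 28+3, 25+0) = 41
One optimal cutting: 3 + 3 + 1 → €19 + €19 + €3 = €41.

41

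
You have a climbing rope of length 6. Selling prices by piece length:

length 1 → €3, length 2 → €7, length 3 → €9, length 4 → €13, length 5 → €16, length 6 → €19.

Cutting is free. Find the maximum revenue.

21

Build r[k] bottom-up: r[k] = max over allowed piece i of (p[i] + r[k−i]).
r[1] = 3
r[2] = max(3+3, 7+0) = 7
r[3] = max(3+7, 7+3, 9+0) = 10
r[4] = max(3+10, 7+7, 9+3, 13+0) = 14
r[5] = max(3+14, 7+10, 9+7, 13+3, 16+0) = 17
r[6] = max(3+17, 7+14, 9+10, 13+7, 16+3, 19+0) = 21
One optimal cutting: 2 + 2 + 2 → €7 + €7 + €7 = €21.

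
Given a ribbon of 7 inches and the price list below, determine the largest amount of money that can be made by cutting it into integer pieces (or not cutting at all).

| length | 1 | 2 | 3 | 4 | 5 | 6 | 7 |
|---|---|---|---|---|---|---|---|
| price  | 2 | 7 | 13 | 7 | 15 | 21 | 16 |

Consider every possible first cut. v[k] is the best of p[i]+v[k−i] over all sellable i≤k.
v[1] = 2
v[2] = max(2+2, 7+0) = 7
v[3] = max(2+7, 7+2, 13+0) = 13
v[4] = max(2+13, 7+7, 13+2, 7+0) = 15
v[5] = max(2+15, 7+13, 13+7, 7+2, 15+0) = 20
v[6] = max(2+20, 7+15, 13+13, 7+7, 15+2, 21+0) = 26
v[7] = max(2+26, 7+20, 13+15, …, 21+2, 16+0) = 28
One optimal cutting: 3 + 3 + 1 → ¢13 + ¢13 + ¢2 = ¢28.

28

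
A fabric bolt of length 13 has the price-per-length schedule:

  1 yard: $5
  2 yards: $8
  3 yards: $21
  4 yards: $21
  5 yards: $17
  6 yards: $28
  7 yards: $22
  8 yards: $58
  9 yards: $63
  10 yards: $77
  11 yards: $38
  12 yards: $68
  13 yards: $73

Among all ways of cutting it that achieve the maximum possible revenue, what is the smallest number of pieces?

Let r[k] be the best obtainable value from length k. For each k, try every first piece i and keep the best of price[i] + r[k−i].
r[1] = 5
r[2] = 10  (first piece 1, then r[1]=5)
r[3] = 21
r[4] = 26  (first piece 1, then r[3]=21)
r[5] = 31  (first piece 1, then r[4]=26)
r[6] = 42  (first piece 3, then r[3]=21)
r[7] = 47  (first piece 1, then r[6]=42)
r[8] = 58
r[9] = 63  (first piece 1, then r[8]=58)
r[10] = 77
r[11] = 82  (first piece 1, then r[10]=77)
r[12] = 87  (first piece 1, then r[11]=82)
r[13] = 98  (first piece 3, then r[10]=77)
Maximum revenue is $98.
Now minimize piece count subject to staying optimal: for each k, pieces[k] = 1 + min over i with p[i]+r[k−i]=r[k] of pieces[k−i].
pieces[10] = 1
pieces[11] = 2
pieces[12] = 3
pieces[13] = 2

2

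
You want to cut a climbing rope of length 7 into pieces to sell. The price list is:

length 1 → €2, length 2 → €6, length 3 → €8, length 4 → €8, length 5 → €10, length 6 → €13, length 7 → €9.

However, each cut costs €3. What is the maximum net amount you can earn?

14

Consider every possible first cut. r[k] is the best of p[i]+r[k−i] over all sellable i≤k, charging 3 whenever i<k.
r[1] = 2
r[2] = max(2+2-3, 6+0) = 6
r[3] = max(2+6-3, 6+2-3, 8+0) = 8
r[4] = max(2+8-3, 6+6-3, 8+2-3, 8+0) = 9
r[5] = max(2+9-3, 6+8-3, 8+6-3, 8+2-3, 10+0) = 11
r[6] = max(2+11-3, 6+9-3, 8+8-3, 8+6-3, 10+2-3, 13+0) = 13
r[7] = max(2+13-3, 6+11-3, 8+9-3, …, 13+2-3, 9+0) = 14
One optimal plan: pieces 3 + 2 + 2 (2 cuts) → €20 − €6 = €14.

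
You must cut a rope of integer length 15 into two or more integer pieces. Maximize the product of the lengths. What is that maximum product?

243

Let prod[k] be the best product for length k (with at least one cut). For each first piece i, the rest contributes max(k−i, prod[k−i]).
prod[2] = 1×max(1,0) = 1×1 = 1
prod[3] = max(1×2, 2×1) = 2
prod[4] = max(1×3, 2×2, 3×1) = 4
prod[5] = max(1×4, 2×3, 3×2, 4×1) = 6
prod[6] = max(1×6, 2×4, 3×3, 4×2, 5×1) = 9
prod[7] = max(1×9, 2×6, 3×4, 4×3, 5×2, 6×1) = 12
prod[8] = max(1×12, 2×9, 3×6, …, 6×2, 7×1) = 18
prod[9] = max(1×18, 2×12, 3×9, …, 7×2, 8×1) = 27
prod[10] = max(1×27, 2×18, 3×12, …, 8×2, 9×1) = 36
prod[11] = max(1×36, 2×27, 3×18, …, 9×2, 10×1) = 54
prod[12] = max(1×54, 2×36, 3×27, …, 10×2, 11×1) = 81
prod[13] = max(1×81, 2×54, 3×36, …, 11×2, 12×1) = 108
prod[14] = max(1×108, 2×81, 3×54, …, 12×2, 13×1) = 162
prod[15] = max(1×162, 2×108, 3×81, …, 13×2, 14×1) = 243
One optimal split: 3 + 3 + 3 + 3 + 3; product 3×3×3×3×3 = 243.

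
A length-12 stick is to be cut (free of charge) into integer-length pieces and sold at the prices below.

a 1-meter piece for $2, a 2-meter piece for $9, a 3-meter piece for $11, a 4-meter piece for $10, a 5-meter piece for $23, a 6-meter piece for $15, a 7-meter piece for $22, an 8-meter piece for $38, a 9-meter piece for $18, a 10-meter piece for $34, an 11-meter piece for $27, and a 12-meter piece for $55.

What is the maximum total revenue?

Consider every possible first cut. R[k] is the best of p[i]+R[k−i] over all sellable i≤k.
R[1] = 2
R[2] = max(2+2, 9+0) = 9
R[3] = max(2+9, 9+2, 11+0) = 11
R[4] = max(2+11, 9+9, 11+2, 10+0) = 18
R[5] = max(2+18, 9+11, 11+9, 10+2, 23+0) = 23
R[6] = max(2+23, 9+18, 11+11, 10+9, 23+2, 15+0) = 27
R[7] = max(2+27, 9+23, 11+18, …, 15+2, 22+0) = 32
R[8] = max(2+32, 9+27, 11+23, …, 22+2, 38+0) = 38
R[9] = max(2+38, 9+32, 11+27, …, 38+2, 18+0) = 41
R[10] = max(2+41, 9+38, 11+32, …, 18+2, 34+0) = 47
R[11] = max(2+47, 9+41, 11+38, …, 34+2, 27+0) = 50
R[12] = max(2+50, 9+47, 11+41, …, 27+2, 55+0) = 56
One optimal cutting: 8 + 2 + 2 → $38 + $9 + $9 = $56.

56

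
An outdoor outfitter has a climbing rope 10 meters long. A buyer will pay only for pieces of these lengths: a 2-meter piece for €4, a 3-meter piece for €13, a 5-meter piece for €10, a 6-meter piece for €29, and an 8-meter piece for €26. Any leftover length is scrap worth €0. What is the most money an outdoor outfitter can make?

Let best[k] be the best obtainable value from length k. For each k, try every first piece i and keep the best of price[i] + best[k−i].
best[1] = 0
best[2] = 4
best[3] = max(4+0, 13+0) = 13
best[4] = max(4+4, 13+0) = 13
best[5] = max(4+13, 13+4, 10+0) = 17
best[6] = max(4+13, 13+13, 10+0, 29+0) = 29
best[7] = max(4+17, 13+13, 10+4, 29+0) = 29
best[8] = max(4+29, 13+17, 10+13, 29+4, 26+0) = 33
best[9] = max(4+29, 13+29, 10+13, 29+13, 26+0) = 42
best[10] = max(4+33, 13+29, 10+17, 29+13, 26+4) = 42
One optimal cutting: pieces 6 + 3 with 1 meter of scrap → €42.

42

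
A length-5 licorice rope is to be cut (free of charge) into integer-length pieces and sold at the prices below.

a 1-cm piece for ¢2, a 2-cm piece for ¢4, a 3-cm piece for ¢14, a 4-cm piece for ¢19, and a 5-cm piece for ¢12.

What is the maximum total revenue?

21

Consider every possible first cut. best[k] is the best of p[i]+best[k−i] over all sellable i≤k.
best[1] = 2
best[2] = max(2+2, 4+0) = 4
best[3] = max(2+4, 4+2, 14+0) = 14
best[4] = max(2+14, 4+4, 14+2, 19+0) = 19
best[5] = max(2+19, 4+14, 14+4, 19+2, 12+0) = 21
One optimal cutting: 4 + 1 → ¢19 + ¢2 = ¢21.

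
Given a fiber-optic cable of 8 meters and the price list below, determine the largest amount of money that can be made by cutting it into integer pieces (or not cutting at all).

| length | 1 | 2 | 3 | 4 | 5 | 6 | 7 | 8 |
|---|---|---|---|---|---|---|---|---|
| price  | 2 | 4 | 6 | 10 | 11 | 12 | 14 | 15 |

20

Let v[k] be the best obtainable value from length k. For each k, try every first piece i and keep the best of price[i] + v[k−i].
v[1] = 2
v[2] = max(2+2, 4+0) = 4
v[3] = max(2+4, 4+2, 6+0) = 6
v[4] = max(2+6, 4+4, 6+2, 10+0) = 10
v[5] = max(2+10, 4+6, 6+4, 10+2, 11+0) = 12
v[6] = max(2+12, 4+10, 6+6, 10+4, 11+2, 12+0) = 14
v[7] = max(2+14, 4+12, 6+10, …, 12+2, 14+0) = 16
v[8] = max(2+16, 4+14, 6+12, …, 14+2, 15+0) = 20
One optimal cutting: 4 + 4 → $10 + $10 = $20.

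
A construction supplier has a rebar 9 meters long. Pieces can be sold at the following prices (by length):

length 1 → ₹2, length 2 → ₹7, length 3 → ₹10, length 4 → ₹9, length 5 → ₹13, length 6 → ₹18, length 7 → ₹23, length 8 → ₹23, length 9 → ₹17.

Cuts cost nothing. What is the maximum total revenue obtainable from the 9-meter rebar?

31

Consider every possible first cut. best[k] is the best of p[i]+best[k−i] over all sellable i≤k.
best[1] = 2
best[2] = 7
best[3] = 10
best[4] = 14  (first piece 2, then best[2]=7)
best[5] = 17  (first piece 2, then best[3]=10)
best[6] = 21  (first piece 2, then best[4]=14)
best[7] = 24  (first piece 2, then best[5]=17)
best[8] = 28  (first piece 2, then best[6]=21)
best[9] = 31  (first piece 2, then best[7]=24)
One optimal cutting: 3 + 2 + 2 + 2 → ₹10 + ₹7 + ₹7 + ₹7 = ₹31.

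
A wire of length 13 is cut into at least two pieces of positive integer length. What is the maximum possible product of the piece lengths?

108

Define f[k] = max over 1≤i<k of i · max(k−i, f[k−i]); the inner max lets the remainder stay uncut if that's better.
f[2] = 1×max(1,0) = 1×1 = 1
f[3] = max(1×2, 2×1) = 2
f[4] = max(1×3, 2×2, 3×1) = 4
f[5] = max(1×4, 2×3, 3×2, 4×1) = 6
f[6] = max(1×6, 2×4, 3×3, 4×2, 5×1) = 9
f[7] = max(1×9, 2×6, 3×4, 4×3, 5×2, 6×1) = 12
f[8] = max(1×12, 2×9, 3×6, …, 6×2, 7×1) = 18
f[9] = max(1×18, 2×12, 3×9, …, 7×2, 8×1) = 27
f[10] = max(1×27, 2×18, 3×12, …, 8×2, 9×1) = 36
f[11] = max(1×36, 2×27, 3×18, …, 9×2, 10×1) = 54
f[12] = max(1×54, 2×36, 3×27, …, 10×2, 11×1) = 81
f[13] = max(1×81, 2×54, 3×36, …, 11×2, 12×1) = 108
One optimal split: 3 + 3 + 3 + 2 + 2; product 3×3×3×2×2 = 108.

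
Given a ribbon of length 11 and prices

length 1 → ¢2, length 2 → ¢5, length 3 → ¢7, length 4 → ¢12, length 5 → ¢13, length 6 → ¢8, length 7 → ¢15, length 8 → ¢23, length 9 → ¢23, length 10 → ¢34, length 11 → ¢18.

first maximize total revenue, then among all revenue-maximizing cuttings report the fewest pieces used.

2

Build r[k] bottom-up: r[k] = max over allowed piece i of (p[i] + r[k−i]).
r[1] = 2
r[2] = 5
r[3] = 7  (first piece 1, then r[2]=5)
r[4] = 12
r[5] = 14  (first piece 1, then r[4]=12)
r[6] = 17  (first piece 2, then r[4]=12)
r[7] = 19  (first piece 1, then r[6]=17)
r[8] = 24  (first piece 4, then r[4]=12)
r[9] = 26  (first piece 1, then r[8]=24)
r[10] = 34
r[11] = 36  (first piece 1, then r[10]=34)
Maximum revenue is ¢36.
Now minimize piece count subject to staying optimal: for each k, pieces[k] = 1 + min over i with p[i]+r[k−i]=r[k] of pieces[k−i].
pieces[8] = 2
pieces[9] = 3
pieces[10] = 1
pieces[11] = 2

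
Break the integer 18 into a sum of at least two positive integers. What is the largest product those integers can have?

Fill m[k] for k=2..18: at each k try every first piece i and multiply by the better of (k−i) uncut or m[k−i].
m[2] = 1*max(1,0) = 1*1 = 1
m[3] = 1*max(2,1) = 1*2 = 2
m[4] = 2*max(2,1) = 2*2 = 4
m[5] = 2*max(3,2) = 2*3 = 6
m[6] = 3*max(3,2) = 3*3 = 9
m[7] = 2*max(5,6) = 2*6 = 12
m[8] = 2*max(6,9) = 2*9 = 18
m[9] = 3*max(6,9) = 3*9 = 27
m[10] = 2*max(8,18) = 2*18 = 36
m[11] = 2*max(9,27) = 2*27 = 54
m[12] = 3*max(9,27) = 3*27 = 81
m[13] = 2*max(11,54) = 2*54 = 108
m[14] = 2*max(12,81) = 2*81 = 162
m[15] = 3*max(12,81) = 3*81 = 243
m[16] = 2*max(14,162) = 2*162 = 324
m[17] = 2*max(15,243) = 2*243 = 486
m[18] = 3*max(15,243) = 3*243 = 729
One optimal split: 3 + 3 + 3 + 3 + 3 + 3; product 3*3*3*3*3*3 = 729.

729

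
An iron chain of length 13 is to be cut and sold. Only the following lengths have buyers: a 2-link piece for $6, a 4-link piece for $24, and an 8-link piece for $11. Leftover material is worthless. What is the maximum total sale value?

72

Build f[k] bottom-up: f[k] = max over allowed piece i of (p[i] + f[k−i]).
f[1] = 0
f[2] = 6
f[3] = 6
f[4] = 24
f[5] = 24
f[6] = 30  (first piece 2, then f[4]=24)
f[7] = 30
f[8] = 48  (first piece 4, then f[4]=24)
f[9] = 48
f[10] = 54  (first piece 2, then f[8]=48)
f[11] = 54
f[12] = 72  (first piece 4, then f[8]=48)
f[13] = 72
One optimal cutting: pieces 4 + 4 + 4 with 1 link of scrap → $72.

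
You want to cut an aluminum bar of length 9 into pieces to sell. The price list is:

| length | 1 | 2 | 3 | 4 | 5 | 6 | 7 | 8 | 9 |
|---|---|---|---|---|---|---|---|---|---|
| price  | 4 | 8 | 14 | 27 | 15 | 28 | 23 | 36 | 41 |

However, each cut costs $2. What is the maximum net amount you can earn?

Consider every possible first cut. r[k] is the best of p[i]+r[k−i] over all sellable i≤k, charging 2 whenever i<k.
r[1] = 4
r[2] = max(4+4-2, 8+0) = 8
r[3] = max(4+8-2, 8+4-2, 14+0) = 14
r[4] = max(4+14-2, 8+8-2, 14+4-2, 27+0) = 27
r[5] = max(4+27-2, 8+14-2, 14+8-2, 27+4-2, 15+0) = 29
r[6] = max(4+29-2, 8+27-2, 14+14-2, 27+8-2, 15+4-2, 28+0) = 33
r[7] = max(4+33-2, 8+29-2, 14+27-2, …, 28+4-2, 23+0) = 39
r[8] = max(4+39-2, 8+33-2, 14+29-2, …, 23+4-2, 36+0) = 52
r[9] = max(4+52-2, 8+39-2, 14+33-2, …, 36+4-2, 41+0) = 54
One optimal plan: pieces 4 + 4 + 1 (2 cuts) → $58 − $4 = $54.

54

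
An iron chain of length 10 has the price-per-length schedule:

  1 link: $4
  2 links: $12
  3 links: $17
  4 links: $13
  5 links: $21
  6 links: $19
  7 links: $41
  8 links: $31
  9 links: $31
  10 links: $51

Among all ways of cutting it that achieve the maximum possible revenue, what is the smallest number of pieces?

5

Build r[k] bottom-up: r[k] = max over allowed piece i of (p[i] + r[k−i]).
r[1] = 4
r[2] = 12
r[3] = 17
r[4] = 24  (first piece 2, then r[2]=12)
r[5] = 29  (first piece 2, then r[3]=17)
r[6] = 36  (first piece 2, then r[4]=24)
r[7] = 41  (first piece 2, then r[5]=29)
r[8] = 48  (first piece 2, then r[6]=36)
r[9] = 53  (first piece 2, then r[7]=41)
r[10] = 60  (first piece 2, then r[8]=48)
Maximum revenue is $60.
Now minimize piece count subject to staying optimal: for each k, pieces[k] = 1 + min over i with p[i]+r[k−i]=r[k] of pieces[k−i].
pieces[7] = 1
pieces[8] = 4
pieces[9] = 2
pieces[10] = 5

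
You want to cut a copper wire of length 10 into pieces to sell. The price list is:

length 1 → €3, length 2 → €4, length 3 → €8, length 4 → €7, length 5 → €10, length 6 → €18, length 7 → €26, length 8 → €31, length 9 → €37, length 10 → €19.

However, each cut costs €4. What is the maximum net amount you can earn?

36

Build net[k] bottom-up: net[k] = max over allowed piece i of (p[i] + net[k−i]) − 4 per cut.
net[1] = 3
net[2] = max(3+3-4, 4+0) = 4
net[3] = max(3+4-4, 4+3-4, 8+0) = 8
net[4] = max(3+8-4, 4+4-4, 8+3-4, 7+0) = 7
net[5] = max(3+7-4, 4+8-4, 8+4-4, 7+3-4, 10+0) = 10
net[6] = max(3+10-4, 4+7-4, 8+8-4, 7+4-4, 10+3-4, 18+0) = 18
net[7] = max(3+18-4, 4+10-4, 8+7-4, …, 18+3-4, 26+0) = 26
net[8] = max(3+26-4, 4+18-4, 8+10-4, …, 26+3-4, 31+0) = 31
net[9] = max(3+31-4, 4+26-4, 8+18-4, …, 31+3-4, 37+0) = 37
net[10] = max(3+37-4, 4+31-4, 8+26-4, …, 37+3-4, 19+0) = 36
One optimal plan: pieces 9 + 1 (1 cut) → €40 − €4 = €36.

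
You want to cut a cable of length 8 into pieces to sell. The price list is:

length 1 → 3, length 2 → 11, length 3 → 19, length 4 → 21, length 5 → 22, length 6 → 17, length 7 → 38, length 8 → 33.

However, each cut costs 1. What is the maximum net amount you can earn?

Consider every possible first cut. r[k] is the best of p[i]+r[k−i] over all sellable i≤k, charging 1 whenever i<k.
r[1] = 3
r[2] = max(3+3-1, 11+0) = 11
r[3] = max(3+11-1, 11+3-1, 19+0) = 19
r[4] = max(3+19-1, 11+11-1, 19+3-1, 21+0) = 21
r[5] = max(3+21-1, 11+19-1, 19+11-1, 21+3-1, 22+0) = 29
r[6] = max(3+29-1, 11+21-1, 19+19-1, 21+11-1, 22+3-1, 17+0) = 37
r[7] = max(3+37-1, 11+29-1, 19+21-1, …, 17+3-1, 38+0) = 39
r[8] = max(3+39-1, 11+37-1, 19+29-1, …, 38+3-1, 33+0) = 47
One optimal plan: pieces 3 + 3 + 2 (2 cuts) → 49 − 2 = 47.

47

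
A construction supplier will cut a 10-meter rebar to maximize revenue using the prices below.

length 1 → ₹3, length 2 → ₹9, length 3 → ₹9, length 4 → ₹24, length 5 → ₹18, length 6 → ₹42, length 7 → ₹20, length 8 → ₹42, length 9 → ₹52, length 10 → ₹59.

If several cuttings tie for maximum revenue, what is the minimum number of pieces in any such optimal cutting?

Build r[k] bottom-up: r[k] = max over allowed piece i of (p[i] + r[k−i]).
r[1] = 3
r[2] = max(3+3, 9+0) = 9
r[3] = max(3+9, 9+3, 9+0) = 12
r[4] = max(3+12, 9+9, 9+3, 24+0) = 24
r[5] = max(3+24, 9+12, 9+9, 24+3, 18+0) = 27
r[6] = max(3+27, 9+24, 9+12, 24+9, 18+3, 42+0) = 42
r[7] = max(3+42, 9+27, 9+24, …, 42+3, 20+0) = 45
r[8] = max(3+45, 9+42, 9+27, …, 20+3, 42+0) = 51
r[9] = max(3+51, 9+45, 9+42, …, 42+3, 52+0) = 54
r[10] = max(3+54, 9+51, 9+45, …, 52+3, 59+0) = 66
Maximum revenue is ₹66.
Now minimize piece count subject to staying optimal: for each k, pieces[k] = 1 + min over i with p[i]+r[k−i]=r[k] of pieces[k−i].
pieces[7] = 2
pieces[8] = 2
pieces[9] = 3
pieces[10] = 2

2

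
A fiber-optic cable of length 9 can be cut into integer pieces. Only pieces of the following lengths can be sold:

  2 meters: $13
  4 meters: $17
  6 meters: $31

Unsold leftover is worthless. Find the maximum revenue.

Let r[k] be the best obtainable value from length k. For each k, try every first piece i and keep the best of price[i] + r[k−i].
r[1] = 0
r[2] = 13
r[3] = 13
r[4] = 26  (first piece 2, then r[2]=13)
r[5] = 26
r[6] = 39  (first piece 2, then r[4]=26)
r[7] = 39
r[8] = 52  (first piece 2, then r[6]=39)
r[9] = 52
One optimal cutting: pieces 2 + 2 + 2 + 2 with 1 meter of scrap → $52.

52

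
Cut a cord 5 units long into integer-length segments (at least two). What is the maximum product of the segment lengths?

6

Fill g[k] for k=2..5: at each k try every first piece i and multiply by the better of (k−i) uncut or g[k−i].
g[2] = 1·max(1,0) = 1·1 = 1
g[3] = max(1·2, 2·1) = 2
g[4] = max(1·3, 2·2, 3·1) = 4
g[5] = max(1·4, 2·3, 3·2, 4·1) = 6
One optimal split: 3 + 2; product 3·2 = 6.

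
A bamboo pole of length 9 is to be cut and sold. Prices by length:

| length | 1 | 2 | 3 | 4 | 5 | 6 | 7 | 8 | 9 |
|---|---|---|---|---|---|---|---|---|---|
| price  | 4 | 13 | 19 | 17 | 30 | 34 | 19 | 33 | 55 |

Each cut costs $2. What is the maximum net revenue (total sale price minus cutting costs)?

55

Let net[k] be the best obtainable value from length k. For each k, try every first piece i and keep the best of price[i] + net[k−i] minus the 2 cut fee when i<k.
net[1] = 4
net[2] = 13
net[3] = 19
net[4] = 24  (first piece 2, then net[2]=13)
net[5] = 30  (first piece 2, then net[3]=19)
net[6] = 36  (first piece 3, then net[3]=19)
net[7] = 41  (first piece 2, then net[5]=30)
net[8] = 47  (first piece 2, then net[6]=36)
net[9] = 55
Best is to make no cuts and sell whole for $55.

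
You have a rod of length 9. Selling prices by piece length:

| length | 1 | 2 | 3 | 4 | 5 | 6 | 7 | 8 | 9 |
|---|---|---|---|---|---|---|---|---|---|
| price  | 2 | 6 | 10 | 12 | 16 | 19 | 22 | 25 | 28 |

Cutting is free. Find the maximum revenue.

Consider every possible first cut. v[k] is the best of p[i]+v[k−i] over all sellable i≤k.
v[1] = 2
v[2] = 6
v[3] = 10
v[4] = 12  (first piece 1, then v[3]=10)
v[5] = 16  (first piece 2, then v[3]=10)
v[6] = 20  (first piece 3, then v[3]=10)
v[7] = 22  (first piece 1, then v[6]=20)
v[8] = 26  (first piece 2, then v[6]=20)
v[9] = 30  (first piece 3, then v[6]=20)
One optimal cutting: 3 + 3 + 3 → €10 + €10 + €10 = €30.

30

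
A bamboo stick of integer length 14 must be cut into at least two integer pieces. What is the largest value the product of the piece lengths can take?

162

Fill P[k] for k=2..14: at each k try every first piece i and multiply by the better of (k−i) uncut or P[k−i].
P[2] = 1×max(1,0) = 1×1 = 1
P[3] = 1×max(2,1) = 1×2 = 2
P[4] = 2×max(2,1) = 2×2 = 4
P[5] = 2×max(3,2) = 2×3 = 6
P[6] = 3×max(3,2) = 3×3 = 9
P[7] = 2×max(5,6) = 2×6 = 12
P[8] = 2×max(6,9) = 2×9 = 18
P[9] = 3×max(6,9) = 3×9 = 27
P[10] = 2×max(8,18) = 2×18 = 36
P[11] = 2×max(9,27) = 2×27 = 54
P[12] = 3×max(9,27) = 3×27 = 81
P[13] = 2×max(11,54) = 2×54 = 108
P[14] = 2×max(12,81) = 2×81 = 162
One optimal split: 3 + 3 + 3 + 3 + 2; product 3×3×3×3×2 = 162.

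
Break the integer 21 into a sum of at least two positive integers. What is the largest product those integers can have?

Let m[k] be the best product for length k (with at least one cut). For each first piece i, the rest contributes max(k−i, m[k−i]).
m[2] = 1·max(1,0) = 1·1 = 1
m[3] = max(1·2, 2·1) = 2
m[4] = max(1·3, 2·2, 3·1) = 4
m[5] = max(1·4, 2·3, 3·2, 4·1) = 6
m[6] = max(1·6, 2·4, 3·3, 4·2, 5·1) = 9
m[7] = max(1·9, 2·6, 3·4, 4·3, 5·2, 6·1) = 12
m[8] = max(1·12, 2·9, 3·6, …, 6·2, 7·1) = 18
m[9] = max(1·18, 2·12, 3·9, …, 7·2, 8·1) = 27
m[10] = max(1·27, 2·18, 3·12, …, 8·2, 9·1) = 36
m[11] = max(1·36, 2·27, 3·18, …, 9·2, 10·1) = 54
m[12] = max(1·54, 2·36, 3·27, …, 10·2, 11·1) = 81
m[13] = max(1·81, 2·54, 3·36, …, 11·2, 12·1) = 108
m[14] = max(1·108, 2·81, 3·54, …, 12·2, 13·1) = 162
m[15] = max(1·162, 2·108, 3·81, …, 13·2, 14·1) = 243
m[16] = max(1·243, 2·162, 3·108, …, 14·2, 15·1) = 324
m[17] = max(1·324, 2·243, 3·162, …, 15·2, 16·1) = 486
m[18] = max(1·486, 2·324, 3·243, …, 16·2, 17·1) = 729
m[19] = max(1·729, 2·486, 3·324, …, 17·2, 18·1) = 972
m[20] = max(1·972, 2·729, 3·486, …, 18·2, 19·1) = 1458
m[21] = max(1·1458, 2·972, 3·729, …, 19·2, 20·1) = 2187
One optimal split: 3 + 3 + 3 + 3 + 3 + 3 + 3; product 3·3·3·3·3·3·3 = 2187.

2187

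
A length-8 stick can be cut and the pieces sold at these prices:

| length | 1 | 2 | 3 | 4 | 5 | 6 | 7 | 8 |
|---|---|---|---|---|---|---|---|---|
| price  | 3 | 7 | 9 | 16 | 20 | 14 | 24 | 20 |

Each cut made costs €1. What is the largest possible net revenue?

Build net[k] bottom-up: net[k] = max over allowed piece i of (p[i] + net[k−i]) − 1 per cut.
net[1] = 3
net[2] = max(3+3-1, 7+0) = 7
net[3] = max(3+7-1, 7+3-1, 9+0) = 9
net[4] = max(3+9-1, 7+7-1, 9+3-1, 16+0) = 16
net[5] = max(3+16-1, 7+9-1, 9+7-1, 16+3-1, 20+0) = 20
net[6] = max(3+20-1, 7+16-1, 9+9-1, 16+7-1, 20+3-1, 14+0) = 22
net[7] = max(3+22-1, 7+20-1, 9+16-1, …, 14+3-1, 24+0) = 26
net[8] = max(3+26-1, 7+22-1, 9+20-1, …, 24+3-1, 20+0) = 31
One optimal plan: pieces 4 + 4 (1 cut) → €32 − €1 = €31.

31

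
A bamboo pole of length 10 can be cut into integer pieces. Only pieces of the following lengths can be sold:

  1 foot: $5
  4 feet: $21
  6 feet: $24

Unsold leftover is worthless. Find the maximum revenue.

Build f[k] bottom-up: f[k] = max over allowed piece i of (p[i] + f[k−i]).
f[1] = 5
f[2] = 10  (first piece 1, then f[1]=5)
f[3] = 15  (first piece 1, then f[2]=10)
f[4] = 21
f[5] = 26  (first piece 1, then f[4]=21)
f[6] = 31  (first piece 1, then f[5]=26)
f[7] = 36  (first piece 1, then f[6]=31)
f[8] = 42  (first piece 4, then f[4]=21)
f[9] = 47  (first piece 1, then f[8]=42)
f[10] = 52  (first piece 1, then f[9]=47)
One optimal cutting: 4 + 4 + 1 + 1 → $52.

52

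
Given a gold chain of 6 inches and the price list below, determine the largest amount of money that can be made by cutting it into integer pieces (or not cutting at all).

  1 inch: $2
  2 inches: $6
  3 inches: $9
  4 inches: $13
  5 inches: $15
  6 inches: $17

Consider every possible first cut. best[k] is the best of p[i]+best[k−i] over all sellable i≤k.
best[1] = 2
best[2] = max(2+2, 6+0) = 6
best[3] = max(2+6, 6+2, 9+0) = 9
best[4] = max(2+9, 6+6, 9+2, 13+0) = 13
best[5] = max(2+13, 6+9, 9+6, 13+2, 15+0) = 15
best[6] = max(2+15, 6+13, 9+9, 13+6, 15+2, 17+0) = 19
One optimal cutting: 4 + 2 → $13 + $6 = $19.

19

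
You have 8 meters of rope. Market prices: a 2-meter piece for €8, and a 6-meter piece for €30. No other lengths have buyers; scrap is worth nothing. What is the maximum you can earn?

38

Let r[k] be the best obtainable value from length k. For each k, try every first piece i and keep the best of price[i] + r[k−i].
r[1] = 0
r[2] = 8
r[3] = 8
r[4] = 16  (first piece 2, then r[2]=8)
r[5] = 16
r[6] = 30
r[7] = 30
r[8] = 38  (first piece 2, then r[6]=30)
One optimal cutting: 6 + 2 → €38.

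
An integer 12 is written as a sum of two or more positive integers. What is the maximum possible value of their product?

Define prod[k] = max over 1≤i<k of i · max(k−i, prod[k−i]); the inner max lets the remainder stay uncut if that's better.
prod[2] = 1×max(1,0) = 1×1 = 1
prod[3] = 1×max(2,1) = 1×2 = 2
prod[4] = 2×max(2,1) = 2×2 = 4
prod[5] = 2×max(3,2) = 2×3 = 6
prod[6] = 3×max(3,2) = 3×3 = 9
prod[7] = 2×max(5,6) = 2×6 = 12
prod[8] = 2×max(6,9) = 2×9 = 18
prod[9] = 3×max(6,9) = 3×9 = 27
prod[10] = 2×max(8,18) = 2×18 = 36
prod[11] = 2×max(9,27) = 2×27 = 54
prod[12] = 3×max(9,27) = 3×27 = 81
One optimal split: 3 + 3 + 3 + 3; product 3×3×3×3 = 81.

81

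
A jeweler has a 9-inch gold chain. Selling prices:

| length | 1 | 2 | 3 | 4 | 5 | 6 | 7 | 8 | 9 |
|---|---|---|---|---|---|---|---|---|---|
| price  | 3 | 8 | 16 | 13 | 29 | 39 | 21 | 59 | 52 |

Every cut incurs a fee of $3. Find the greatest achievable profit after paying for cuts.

59

Consider every possible first cut. v[k] is the best of p[i]+v[k−i] over all sellable i≤k, charging 3 whenever i<k.
v[1] = 3
v[2] = max(3+3-3, 8+0) = 8
v[3] = max(3+8-3, 8+3-3, 16+0) = 16
v[4] = max(3+16-3, 8+8-3, 16+3-3, 13+0) = 16
v[5] = max(3+16-3, 8+16-3, 16+8-3, 13+3-3, 29+0) = 29
v[6] = max(3+29-3, 8+16-3, 16+16-3, 13+8-3, 29+3-3, 39+0) = 39
v[7] = max(3+39-3, 8+29-3, 16+16-3, …, 39+3-3, 21+0) = 39
v[8] = max(3+39-3, 8+39-3, 16+29-3, …, 21+3-3, 59+0) = 59
v[9] = max(3+59-3, 8+39-3, 16+39-3, …, 59+3-3, 52+0) = 59
One optimal plan: pieces 8 + 1 (1 cut) → $62 − $3 = $59.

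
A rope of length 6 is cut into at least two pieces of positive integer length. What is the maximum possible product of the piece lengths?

Fill m[k] for k=2..6: at each k try every first piece i and multiply by the better of (k−i) uncut or m[k−i].
m[2] = 1·max(1,0) = 1·1 = 1
m[3] = max(1·2, 2·1) = 2
m[4] = max(1·3, 2·2, 3·1) = 4
m[5] = max(1·4, 2·3, 3·2, 4·1) = 6
m[6] = max(1·6, 2·4, 3·3, 4·2, 5·1) = 9
One optimal split: 3 + 3; product 3·3 = 9.

9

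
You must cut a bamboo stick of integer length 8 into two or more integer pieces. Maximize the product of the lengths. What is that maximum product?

18

Define prod[k] = max over 1≤i<k of i · max(k−i, prod[k−i]); the inner max lets the remainder stay uncut if that's better.
prod[2] = 1*max(1,0) = 1*1 = 1
prod[3] = max(1*2, 2*1) = 2
prod[4] = max(1*3, 2*2, 3*1) = 4
prod[5] = max(1*4, 2*3, 3*2, 4*1) = 6
prod[6] = max(1*6, 2*4, 3*3, 4*2, 5*1) = 9
prod[7] = max(1*9, 2*6, 3*4, 4*3, 5*2, 6*1) = 12
prod[8] = max(1*12, 2*9, 3*6, …, 6*2, 7*1) = 18
One optimal split: 3 + 3 + 2; product 3*3*2 = 18.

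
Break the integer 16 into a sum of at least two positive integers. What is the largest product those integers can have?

Define m[k] = max over 1≤i<k of i · max(k−i, m[k−i]); the inner max lets the remainder stay uncut if that's better.
m[2] = 1*max(1,0) = 1*1 = 1
m[3] = 1*max(2,1) = 1*2 = 2
m[4] = 2*max(2,1) = 2*2 = 4
m[5] = 2*max(3,2) = 2*3 = 6
m[6] = 3*max(3,2) = 3*3 = 9
m[7] = 2*max(5,6) = 2*6 = 12
m[8] = 2*max(6,9) = 2*9 = 18
m[9] = 3*max(6,9) = 3*9 = 27
m[10] = 2*max(8,18) = 2*18 = 36
m[11] = 2*max(9,27) = 2*27 = 54
m[12] = 3*max(9,27) = 3*27 = 81
m[13] = 2*max(11,54) = 2*54 = 108
m[14] = 2*max(12,81) = 2*81 = 162
m[15] = 3*max(12,81) = 3*81 = 243
m[16] = 2*max(14,162) = 2*162 = 324
One optimal split: 3 + 3 + 3 + 3 + 2 + 2; product 3*3*3*3*2*2 = 324.

324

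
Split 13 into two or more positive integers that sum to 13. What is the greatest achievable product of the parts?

Let f[k] be the best product for length k (with at least one cut). For each first piece i, the rest contributes max(k−i, f[k−i]).
f[2] = 1×max(1,0) = 1×1 = 1
f[3] = 1×max(2,1) = 1×2 = 2
f[4] = 2×max(2,1) = 2×2 = 4
f[5] = 2×max(3,2) = 2×3 = 6
f[6] = 3×max(3,2) = 3×3 = 9
f[7] = 2×max(5,6) = 2×6 = 12
f[8] = 2×max(6,9) = 2×9 = 18
f[9] = 3×max(6,9) = 3×9 = 27
f[10] = 2×max(8,18) = 2×18 = 36
f[11] = 2×max(9,27) = 2×27 = 54
f[12] = 3×max(9,27) = 3×27 = 81
f[13] = 2×max(11,54) = 2×54 = 108
One optimal split: 3 + 3 + 3 + 2 + 2; product 3×3×3×2×2 = 108.

108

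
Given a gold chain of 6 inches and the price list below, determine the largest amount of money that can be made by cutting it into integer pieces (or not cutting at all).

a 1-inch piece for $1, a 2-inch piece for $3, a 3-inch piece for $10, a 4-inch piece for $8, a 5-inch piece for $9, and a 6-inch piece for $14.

Consider every possible first cut. r[k] is the best of p[i]+r[k−i] over all sellable i≤k.
r[1] = 1
r[2] = max(1+1, 3+0) = 3
r[3] = max(1+3, 3+1, 10+0) = 10
r[4] = max(1+10, 3+3, 10+1, 8+0) = 11
r[5] = max(1+11, 3+10, 10+3, 8+1, 9+0) = 13
r[6] = max(1+13, 3+11, 10+10, 8+3, 9+1, 14+0) = 20
One optimal cutting: 3 + 3 → $10 + $10 = $20.

20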